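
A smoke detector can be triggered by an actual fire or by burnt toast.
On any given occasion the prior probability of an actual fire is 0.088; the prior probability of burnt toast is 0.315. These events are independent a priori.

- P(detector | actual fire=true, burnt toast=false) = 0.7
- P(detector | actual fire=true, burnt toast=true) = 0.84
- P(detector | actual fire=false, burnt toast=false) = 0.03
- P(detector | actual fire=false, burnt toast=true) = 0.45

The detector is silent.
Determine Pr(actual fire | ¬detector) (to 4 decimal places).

By total probability over the 4 (actual fire, burnt toast) configurations:
  P(¬detector) = 0.97·0.912·0.685 + 0.55·0.912·0.315 + 0.3·0.088·0.685 + 0.16·0.088·0.315
        = 0.605978 + 0.158004 + 0.018084 + 0.004435 = 0.786501
Keeping only the actual fire-present terms gives 0.022519, so
  P(actual fire | ¬detector) = 0.022519 / 0.786501 ≈ 0.0286

Pr(actual fire | ¬detector) ≈ 0.0286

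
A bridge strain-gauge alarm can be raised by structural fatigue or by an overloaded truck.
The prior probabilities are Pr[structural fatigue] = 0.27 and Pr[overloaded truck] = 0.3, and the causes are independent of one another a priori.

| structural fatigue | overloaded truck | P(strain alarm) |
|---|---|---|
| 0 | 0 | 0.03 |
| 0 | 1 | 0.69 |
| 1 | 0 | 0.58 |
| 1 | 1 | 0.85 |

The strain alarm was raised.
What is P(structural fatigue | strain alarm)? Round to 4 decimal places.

P(structural fatigue | strain alarm) ≈ 0.5174

Enumerate the 4 (structural fatigue, overloaded truck) configurations and weight by the priors:
  P(strain alarm) = 0.03·0.73·0.7 + 0.69·0.73·0.3 + 0.58·0.27·0.7 + 0.85·0.27·0.3
        = 0.015330 + 0.151110 + 0.109620 + 0.068850 = 0.344910
The terms with structural fatigue present sum to 0.178470, so
  P(structural fatigue | strain alarm) = 0.178470 / 0.344910 ≈ 0.5174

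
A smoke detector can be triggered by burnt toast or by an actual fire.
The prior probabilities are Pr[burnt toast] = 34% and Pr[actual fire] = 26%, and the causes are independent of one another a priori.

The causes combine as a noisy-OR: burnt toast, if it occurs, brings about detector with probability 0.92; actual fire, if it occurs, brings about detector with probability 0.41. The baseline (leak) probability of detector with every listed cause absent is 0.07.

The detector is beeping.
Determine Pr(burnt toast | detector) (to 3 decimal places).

Under noisy-OR, P(detector | causes) = 1 − (1−0.07)·∏(1−qᵢ) over the active causes.
Weight on burnt toast=true, given the evidence: 0.232881 + 0.084520 = 0.317401
The normalizing constant is 0.07·0.66·0.74 + 0.4513·0.66·0.26 + 0.9256·0.34·0.74 + 0.956104·0.34·0.26 = 0.429032
P(burnt toast | detector) = 0.317401/0.429032 ≈ 0.740

Pr(burnt toast | detector) ≈ 0.740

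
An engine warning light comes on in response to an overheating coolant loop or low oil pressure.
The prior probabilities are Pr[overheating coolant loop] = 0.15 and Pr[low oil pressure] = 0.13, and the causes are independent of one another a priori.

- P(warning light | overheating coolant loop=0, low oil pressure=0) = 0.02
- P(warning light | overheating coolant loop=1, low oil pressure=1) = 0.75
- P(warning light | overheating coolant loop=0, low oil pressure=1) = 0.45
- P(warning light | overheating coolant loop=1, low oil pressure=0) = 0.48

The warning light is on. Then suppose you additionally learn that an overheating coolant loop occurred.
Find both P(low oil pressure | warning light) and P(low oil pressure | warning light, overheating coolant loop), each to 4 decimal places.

Numerator (weight on configurations with low oil pressure): 0.049725 + 0.014625 = 0.064350
Normalizer over all consistent configurations: 0.02*0.85*0.87 + 0.45*0.85*0.13 + 0.48*0.15*0.87 + 0.75*0.15*0.13 = 0.141780
P(low oil pressure | warning light) = 0.064350/0.141780 ≈ 0.4539

Now condition on the additional information:
Sum P(warning light|·) weighted by the priors over both values of low oil pressure:
  P(warning light | overheating coolant loop) = 0.48*0.87 + 0.75*0.13
        = 0.417600 + 0.097500 = 0.515100
Configurations with low oil pressure contribute 0.097500, so
  P(low oil pressure | warning light, overheating coolant loop) = 0.097500 / 0.515100 ≈ 0.1893

P(low oil pressure | warning light) ≈ 0.4539; P(low oil pressure | warning light, overheating coolant loop) ≈ 0.1893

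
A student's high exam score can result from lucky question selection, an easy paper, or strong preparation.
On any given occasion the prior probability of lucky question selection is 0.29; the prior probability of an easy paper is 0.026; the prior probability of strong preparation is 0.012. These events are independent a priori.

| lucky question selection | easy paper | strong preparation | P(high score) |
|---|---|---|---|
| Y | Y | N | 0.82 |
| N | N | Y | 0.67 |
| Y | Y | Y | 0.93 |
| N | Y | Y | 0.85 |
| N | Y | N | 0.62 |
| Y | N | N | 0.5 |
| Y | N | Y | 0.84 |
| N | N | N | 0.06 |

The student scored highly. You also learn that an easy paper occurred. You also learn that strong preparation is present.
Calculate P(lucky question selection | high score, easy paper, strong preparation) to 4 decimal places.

P(high score | easy paper, strong preparation) = 0.85*0.71 + 0.93*0.29 = 0.603500 + 0.269700 = 0.873200
Restricting to configurations with lucky question selection present: 0.93*0.29 = 0.269700.
So P(lucky question selection | high score, easy paper, strong preparation) = 0.269700/0.873200 ≈ 0.3089.

P(lucky question selection | high score, easy paper, strong preparation) ≈ 0.3089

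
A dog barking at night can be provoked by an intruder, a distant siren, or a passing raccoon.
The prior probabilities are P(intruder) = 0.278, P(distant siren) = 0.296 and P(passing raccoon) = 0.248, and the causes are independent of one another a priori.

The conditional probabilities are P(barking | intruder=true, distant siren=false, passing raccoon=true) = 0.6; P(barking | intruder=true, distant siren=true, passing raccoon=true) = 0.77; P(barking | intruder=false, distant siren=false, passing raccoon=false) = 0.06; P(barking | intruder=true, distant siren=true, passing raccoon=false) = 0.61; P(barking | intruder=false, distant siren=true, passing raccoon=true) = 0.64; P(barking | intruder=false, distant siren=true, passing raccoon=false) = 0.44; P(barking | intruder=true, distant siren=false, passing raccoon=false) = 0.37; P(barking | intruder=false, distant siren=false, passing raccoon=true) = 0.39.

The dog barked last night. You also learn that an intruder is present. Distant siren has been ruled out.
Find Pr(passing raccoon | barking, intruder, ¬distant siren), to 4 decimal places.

Pr(passing raccoon | barking, intruder, ¬distant siren) ≈ 0.3484

Enumerate both values of passing raccoon and weight by the priors:
  P(barking | intruder, ¬distant siren) = 0.37*0.752 + 0.6*0.248
        = 0.278240 + 0.148800 = 0.427040
Keeping only the passing raccoon-present terms gives 0.148800, so
  P(passing raccoon | barking, intruder, ¬distant siren) = 0.148800 / 0.427040 ≈ 0.3484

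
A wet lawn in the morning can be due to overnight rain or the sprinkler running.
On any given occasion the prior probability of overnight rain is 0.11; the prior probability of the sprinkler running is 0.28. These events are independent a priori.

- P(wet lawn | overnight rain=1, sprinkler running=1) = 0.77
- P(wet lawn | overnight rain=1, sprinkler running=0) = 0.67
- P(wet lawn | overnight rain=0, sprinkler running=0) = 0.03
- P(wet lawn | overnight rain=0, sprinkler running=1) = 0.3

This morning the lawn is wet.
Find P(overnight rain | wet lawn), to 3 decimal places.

Weight on overnight rain=true, given the evidence: 0.053064 + 0.023716 = 0.076780
Denominator P(wet lawn): 0.03×0.89×0.72 + 0.3×0.89×0.28 + 0.67×0.11×0.72 + 0.77×0.11×0.28 = 0.170764
P(overnight rain | wet lawn) = 0.076780/0.170764 ≈ 0.450

P(overnight rain | wet lawn) ≈ 0.450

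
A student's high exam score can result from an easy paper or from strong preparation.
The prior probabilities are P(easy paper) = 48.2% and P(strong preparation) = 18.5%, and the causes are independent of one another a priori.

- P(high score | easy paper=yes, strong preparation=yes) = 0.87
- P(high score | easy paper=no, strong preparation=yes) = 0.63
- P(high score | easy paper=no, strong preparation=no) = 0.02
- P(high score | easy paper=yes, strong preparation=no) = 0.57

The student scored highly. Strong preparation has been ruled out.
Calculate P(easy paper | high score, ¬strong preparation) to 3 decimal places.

P(easy paper | high score, ¬strong preparation) ≈ 0.964

For the numerator, keep only easy paper=true terms: 0.57*0.482 = 0.274740
The normalizing constant is 0.02*0.518 + 0.57*0.482 = 0.285100
Posterior = 0.274740 / 0.285100 ≈ 0.964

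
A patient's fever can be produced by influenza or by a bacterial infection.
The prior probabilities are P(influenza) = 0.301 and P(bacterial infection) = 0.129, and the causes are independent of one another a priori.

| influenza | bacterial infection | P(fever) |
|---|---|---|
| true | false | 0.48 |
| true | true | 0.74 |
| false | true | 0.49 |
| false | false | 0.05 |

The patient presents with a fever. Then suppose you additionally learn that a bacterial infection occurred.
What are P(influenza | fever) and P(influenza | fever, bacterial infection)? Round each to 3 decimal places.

P(influenza | fever) ≈ 0.674; P(influenza | fever, bacterial infection) ≈ 0.394

Sum P(fever|·) weighted by the priors over the 4 (influenza, bacterial infection) configurations:
  P(fever) = 0.05*0.699*0.871 + 0.49*0.699*0.129 + 0.48*0.301*0.871 + 0.74*0.301*0.129
        = 0.030441 + 0.044184 + 0.125842 + 0.028733 = 0.229200
Keeping only the influenza-present terms gives 0.154575, so
  P(influenza | fever) = 0.154575 / 0.229200 ≈ 0.674

Now condition on the additional information:
Weight on influenza=true, given the evidence: 0.74*0.301 = 0.222740
Denominator P(fever | bacterial infection): 0.49*0.699 + 0.74*0.301 = 0.565250
Posterior = 0.222740 / 0.565250 ≈ 0.394
This is intercausal reasoning (explaining away): once bacterial infection accounts for the fever, influenza becomes less likely.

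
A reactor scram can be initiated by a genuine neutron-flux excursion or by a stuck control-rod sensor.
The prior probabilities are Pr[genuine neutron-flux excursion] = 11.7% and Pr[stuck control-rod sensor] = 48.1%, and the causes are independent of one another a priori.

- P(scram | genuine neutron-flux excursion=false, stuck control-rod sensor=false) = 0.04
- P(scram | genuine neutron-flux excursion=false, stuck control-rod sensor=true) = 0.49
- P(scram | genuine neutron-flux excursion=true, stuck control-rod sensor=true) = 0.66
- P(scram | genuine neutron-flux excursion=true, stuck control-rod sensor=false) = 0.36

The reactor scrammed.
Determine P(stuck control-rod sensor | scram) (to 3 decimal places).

P(stuck control-rod sensor | scram) ≈ 0.859

Numerator (weight on configurations with stuck control-rod sensor): 0.208114 + 0.037143 = 0.245257
The normalizing constant is 0.04·0.883·0.519 + 0.49·0.883·0.481 + 0.36·0.117·0.519 + 0.66·0.117·0.481 = 0.285448
Posterior = 0.245257 / 0.285448 ≈ 0.859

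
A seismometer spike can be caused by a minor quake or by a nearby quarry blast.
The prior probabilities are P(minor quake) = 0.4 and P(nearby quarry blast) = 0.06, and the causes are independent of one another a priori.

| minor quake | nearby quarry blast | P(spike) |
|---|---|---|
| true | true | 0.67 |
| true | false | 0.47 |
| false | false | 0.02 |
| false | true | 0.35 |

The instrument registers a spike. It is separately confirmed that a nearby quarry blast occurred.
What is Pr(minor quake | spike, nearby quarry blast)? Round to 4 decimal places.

Pr(minor quake | spike, nearby quarry blast) ≈ 0.5607

By total probability over both values of minor quake:
  P(spike | nearby quarry blast) = 0.35*0.6 + 0.67*0.4
        = 0.210000 + 0.268000 = 0.478000
The terms with minor quake present sum to 0.268000, so
  P(minor quake | spike, nearby quarry blast) = 0.268000 / 0.478000 ≈ 0.5607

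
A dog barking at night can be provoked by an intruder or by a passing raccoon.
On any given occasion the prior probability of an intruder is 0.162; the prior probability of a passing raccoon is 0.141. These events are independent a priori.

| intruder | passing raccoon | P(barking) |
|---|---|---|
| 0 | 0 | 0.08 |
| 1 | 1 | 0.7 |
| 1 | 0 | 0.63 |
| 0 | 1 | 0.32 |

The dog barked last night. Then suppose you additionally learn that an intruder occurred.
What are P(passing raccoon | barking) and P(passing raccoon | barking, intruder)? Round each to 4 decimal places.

P(passing raccoon | barking) ≈ 0.2703; P(passing raccoon | barking, intruder) ≈ 0.1543

P(barking) = 0.08*0.838*0.859 + 0.32*0.838*0.141 + 0.63*0.162*0.859 + 0.7*0.162*0.141 = 0.057587 + 0.037811 + 0.087670 + 0.015989 = 0.199057
Restricting to configurations with passing raccoon present: 0.037811 + 0.015989 = 0.053800.
P(passing raccoon | barking) = 0.053800 / 0.199057 ≈ 0.2703

Now condition on the additional information:
By total probability over both values of passing raccoon:
  P(barking | intruder) = 0.63·0.859 + 0.7·0.141
        = 0.541170 + 0.098700 = 0.639870
Keeping only the passing raccoon-present terms gives 0.098700, so
  P(passing raccoon | barking, intruder) = 0.098700 / 0.639870 ≈ 0.1543
— intruder explains away the evidence for passing raccoon.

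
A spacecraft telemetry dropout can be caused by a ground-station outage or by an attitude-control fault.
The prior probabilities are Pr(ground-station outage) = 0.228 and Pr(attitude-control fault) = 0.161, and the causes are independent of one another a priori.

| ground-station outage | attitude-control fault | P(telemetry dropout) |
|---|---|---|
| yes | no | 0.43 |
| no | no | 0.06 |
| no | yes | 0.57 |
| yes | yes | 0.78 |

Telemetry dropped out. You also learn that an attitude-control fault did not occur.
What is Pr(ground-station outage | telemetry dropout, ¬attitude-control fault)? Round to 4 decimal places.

By total probability over both values of ground-station outage:
  P(telemetry dropout | ¬attitude-control fault) = 0.06·0.772 + 0.43·0.228
        = 0.046320 + 0.098040 = 0.144360
Keeping only the ground-station outage-present terms gives 0.098040, so
  P(ground-station outage | telemetry dropout, ¬attitude-control fault) = 0.098040 / 0.144360 ≈ 0.6791

Pr(ground-station outage | telemetry dropout, ¬attitude-control fault) ≈ 0.6791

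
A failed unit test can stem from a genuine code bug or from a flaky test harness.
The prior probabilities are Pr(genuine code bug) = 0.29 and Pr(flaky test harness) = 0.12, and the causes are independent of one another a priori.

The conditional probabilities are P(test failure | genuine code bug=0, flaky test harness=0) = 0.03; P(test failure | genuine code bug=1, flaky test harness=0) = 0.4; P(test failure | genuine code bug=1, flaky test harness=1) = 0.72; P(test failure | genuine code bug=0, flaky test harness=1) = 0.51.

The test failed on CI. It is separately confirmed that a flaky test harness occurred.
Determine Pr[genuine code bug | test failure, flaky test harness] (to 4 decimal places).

Pr[genuine code bug | test failure, flaky test harness] ≈ 0.3657

P(test failure | flaky test harness) = 0.51·0.71 + 0.72·0.29 = 0.362100 + 0.208800 = 0.570900
The genuine code bug-present share is 0.72·0.29 = 0.208800.
So P(genuine code bug | test failure, flaky test harness) = 0.208800/0.570900 ≈ 0.3657.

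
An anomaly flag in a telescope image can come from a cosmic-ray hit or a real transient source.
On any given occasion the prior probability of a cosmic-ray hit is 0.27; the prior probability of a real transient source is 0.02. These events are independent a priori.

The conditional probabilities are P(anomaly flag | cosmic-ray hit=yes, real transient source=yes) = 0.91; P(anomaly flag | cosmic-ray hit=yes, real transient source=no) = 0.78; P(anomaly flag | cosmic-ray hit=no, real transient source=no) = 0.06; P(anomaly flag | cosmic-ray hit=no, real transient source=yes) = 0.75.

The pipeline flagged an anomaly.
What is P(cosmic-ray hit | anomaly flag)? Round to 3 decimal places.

P(anomaly flag) = 0.06×0.73×0.98 + 0.75×0.73×0.02 + 0.78×0.27×0.98 + 0.91×0.27×0.02 = 0.042924 + 0.010950 + 0.206388 + 0.004914 = 0.265176
The cosmic-ray hit-present share is 0.206388 + 0.004914 = 0.211302.
Hence the posterior is 0.211302/0.265176 ≈ 0.797.

P(cosmic-ray hit | anomaly flag) ≈ 0.797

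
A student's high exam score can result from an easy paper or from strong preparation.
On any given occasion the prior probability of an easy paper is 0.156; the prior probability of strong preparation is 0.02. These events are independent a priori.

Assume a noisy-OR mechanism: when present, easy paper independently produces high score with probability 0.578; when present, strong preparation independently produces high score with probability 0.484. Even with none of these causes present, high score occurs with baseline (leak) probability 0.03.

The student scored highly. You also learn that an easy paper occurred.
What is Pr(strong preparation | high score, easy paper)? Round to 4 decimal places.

Pr(strong preparation | high score, easy paper) ≈ 0.0265

Under noisy-OR, P(high score | causes) = 1 − (1−0.03)·∏(1−qᵢ) over the active causes.
Weight on strong preparation=true, given the evidence: 0.788781×0.02 = 0.015776
Denominator P(high score | easy paper): 0.59066×0.98 + 0.788781×0.02 = 0.594623
P(strong preparation | high score, easy paper) = 0.015776/0.594623 ≈ 0.0265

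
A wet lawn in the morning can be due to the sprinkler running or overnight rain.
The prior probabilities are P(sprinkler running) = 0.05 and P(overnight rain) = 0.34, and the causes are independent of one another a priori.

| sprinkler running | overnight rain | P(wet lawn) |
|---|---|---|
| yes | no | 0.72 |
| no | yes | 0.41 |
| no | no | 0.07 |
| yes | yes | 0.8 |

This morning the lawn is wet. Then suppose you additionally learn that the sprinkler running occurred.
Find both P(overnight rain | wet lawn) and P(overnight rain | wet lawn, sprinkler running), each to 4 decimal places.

Numerator (weight on configurations with overnight rain): 0.132430 + 0.013600 = 0.146030
Denominator P(wet lawn): 0.07*0.95*0.66 + 0.41*0.95*0.34 + 0.72*0.05*0.66 + 0.8*0.05*0.34 = 0.213680
P(overnight rain | wet lawn) = 0.146030/0.213680 ≈ 0.6834

With the extra evidence:
Weight on overnight rain=true, given the evidence: 0.8*0.34 = 0.272000
The normalizing constant is 0.72*0.66 + 0.8*0.34 = 0.747200
P(overnight rain | wet lawn, sprinkler running) = 0.272000/0.747200 ≈ 0.3640
— sprinkler running explains away the evidence for overnight rain.

P(overnight rain | wet lawn) ≈ 0.6834; P(overnight rain | wet lawn, sprinkler running) ≈ 0.3640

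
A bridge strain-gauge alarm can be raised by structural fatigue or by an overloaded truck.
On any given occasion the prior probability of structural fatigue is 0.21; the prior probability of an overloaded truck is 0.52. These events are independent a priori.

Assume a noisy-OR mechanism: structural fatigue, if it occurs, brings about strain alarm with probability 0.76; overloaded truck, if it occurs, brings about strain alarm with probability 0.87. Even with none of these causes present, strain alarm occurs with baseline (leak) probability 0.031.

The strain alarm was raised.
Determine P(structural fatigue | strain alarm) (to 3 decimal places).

P(structural fatigue | strain alarm) ≈ 0.331

Under noisy-OR, P(strain alarm | causes) = 1 − (1−0.031)·∏(1−qᵢ) over the active causes.
Weight on structural fatigue=true, given the evidence: 0.077358 + 0.105899 = 0.183257
The normalizing constant is 0.031×0.79×0.48 + 0.87403×0.79×0.52 + 0.76744×0.21×0.48 + 0.969767×0.21×0.52 = 0.554064
Posterior = 0.183257 / 0.554064 ≈ 0.331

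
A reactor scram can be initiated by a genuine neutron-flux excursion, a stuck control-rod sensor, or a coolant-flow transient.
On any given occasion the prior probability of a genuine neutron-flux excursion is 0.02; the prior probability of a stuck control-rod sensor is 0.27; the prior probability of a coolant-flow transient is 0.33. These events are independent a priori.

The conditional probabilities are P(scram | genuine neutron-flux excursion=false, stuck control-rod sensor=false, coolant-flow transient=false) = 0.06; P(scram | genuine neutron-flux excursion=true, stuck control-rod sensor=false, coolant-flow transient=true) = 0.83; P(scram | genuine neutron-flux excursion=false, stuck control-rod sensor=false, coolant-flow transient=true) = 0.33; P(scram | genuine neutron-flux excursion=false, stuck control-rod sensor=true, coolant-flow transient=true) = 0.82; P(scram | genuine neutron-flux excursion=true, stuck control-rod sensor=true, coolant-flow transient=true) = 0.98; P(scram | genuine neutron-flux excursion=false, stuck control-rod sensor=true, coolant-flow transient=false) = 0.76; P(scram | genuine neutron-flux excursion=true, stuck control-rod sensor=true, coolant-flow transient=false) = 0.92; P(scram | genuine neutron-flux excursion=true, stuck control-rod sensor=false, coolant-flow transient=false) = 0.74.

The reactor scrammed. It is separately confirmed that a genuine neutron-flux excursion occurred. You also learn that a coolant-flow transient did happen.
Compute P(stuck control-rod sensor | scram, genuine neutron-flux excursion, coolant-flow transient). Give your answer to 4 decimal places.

P(stuck control-rod sensor | scram, genuine neutron-flux excursion, coolant-flow transient) ≈ 0.3040

Enumerate both values of stuck control-rod sensor and weight by the priors:
  P(scram | genuine neutron-flux excursion, coolant-flow transient) = 0.83×0.73 + 0.98×0.27
        = 0.605900 + 0.264600 = 0.870500
Configurations with stuck control-rod sensor contribute 0.264600, so
  P(stuck control-rod sensor | scram, genuine neutron-flux excursion, coolant-flow transient) = 0.264600 / 0.870500 ≈ 0.3040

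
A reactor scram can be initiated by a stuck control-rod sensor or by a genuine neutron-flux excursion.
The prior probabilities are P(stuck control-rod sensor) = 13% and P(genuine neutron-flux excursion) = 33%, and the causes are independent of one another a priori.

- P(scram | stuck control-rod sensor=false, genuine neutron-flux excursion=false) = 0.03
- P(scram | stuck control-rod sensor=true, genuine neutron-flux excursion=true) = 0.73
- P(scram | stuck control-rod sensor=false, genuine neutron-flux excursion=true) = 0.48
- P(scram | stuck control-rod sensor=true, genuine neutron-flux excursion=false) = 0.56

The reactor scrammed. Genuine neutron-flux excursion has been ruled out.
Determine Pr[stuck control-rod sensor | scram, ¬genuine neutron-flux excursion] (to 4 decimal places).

Numerator (weight on configurations with stuck control-rod sensor): 0.56*0.13 = 0.072800
Denominator P(scram | ¬genuine neutron-flux excursion): 0.03*0.87 + 0.56*0.13 = 0.098900
Posterior = 0.072800 / 0.098900 ≈ 0.7361

Pr[stuck control-rod sensor | scram, ¬genuine neutron-flux excursion] ≈ 0.7361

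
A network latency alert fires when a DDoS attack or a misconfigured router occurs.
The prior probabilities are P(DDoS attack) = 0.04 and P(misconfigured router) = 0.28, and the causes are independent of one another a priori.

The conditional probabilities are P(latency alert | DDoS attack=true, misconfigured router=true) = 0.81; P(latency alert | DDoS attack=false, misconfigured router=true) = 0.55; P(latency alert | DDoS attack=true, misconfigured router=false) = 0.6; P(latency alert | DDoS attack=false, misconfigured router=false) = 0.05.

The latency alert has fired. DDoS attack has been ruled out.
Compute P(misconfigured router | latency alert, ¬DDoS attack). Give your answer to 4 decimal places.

P(misconfigured router | latency alert, ¬DDoS attack) ≈ 0.8105

Enumerate both values of misconfigured router and weight by the priors:
  P(latency alert | ¬DDoS attack) = 0.05*0.72 + 0.55*0.28
        = 0.036000 + 0.154000 = 0.190000
The terms with misconfigured router present sum to 0.154000, so
  P(misconfigured router | latency alert, ¬DDoS attack) = 0.154000 / 0.190000 ≈ 0.8105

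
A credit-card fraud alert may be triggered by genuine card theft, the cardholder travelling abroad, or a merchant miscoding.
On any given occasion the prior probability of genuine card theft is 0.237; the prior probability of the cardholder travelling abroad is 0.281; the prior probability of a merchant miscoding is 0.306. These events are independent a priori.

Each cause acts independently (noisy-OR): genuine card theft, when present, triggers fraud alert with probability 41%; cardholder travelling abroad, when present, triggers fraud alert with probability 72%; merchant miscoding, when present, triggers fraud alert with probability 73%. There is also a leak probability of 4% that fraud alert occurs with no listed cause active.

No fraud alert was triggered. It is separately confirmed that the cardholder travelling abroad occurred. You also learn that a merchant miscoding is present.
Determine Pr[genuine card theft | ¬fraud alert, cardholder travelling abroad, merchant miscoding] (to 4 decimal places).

Pr[genuine card theft | ¬fraud alert, cardholder travelling abroad, merchant miscoding] ≈ 0.1549

Under noisy-OR, P(fraud alert | causes) = 1 − (1−0.04)·∏(1−qᵢ) over the active causes.
P(¬fraud alert | cardholder travelling abroad, merchant miscoding) = 0.072576·0.763 + 0.04282·0.237 = 0.055375 + 0.010148 = 0.065523
Of this, 0.010148 comes from 0.04282·0.237 (the genuine card theft=true cases).
P(genuine card theft | ¬fraud alert, cardholder travelling abroad, merchant miscoding) = 0.010148 / 0.065523 ≈ 0.1549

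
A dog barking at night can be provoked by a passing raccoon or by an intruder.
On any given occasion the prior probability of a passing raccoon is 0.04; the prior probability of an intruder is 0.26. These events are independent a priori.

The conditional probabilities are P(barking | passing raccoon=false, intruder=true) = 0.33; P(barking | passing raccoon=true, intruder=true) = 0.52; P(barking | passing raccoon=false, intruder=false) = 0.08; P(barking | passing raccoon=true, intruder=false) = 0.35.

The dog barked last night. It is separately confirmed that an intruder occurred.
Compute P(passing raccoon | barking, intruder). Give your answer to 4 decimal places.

Numerator (weight on configurations with passing raccoon): 0.52·0.04 = 0.020800
The normalizing constant is 0.33·0.96 + 0.52·0.04 = 0.337600
P(passing raccoon | barking, intruder) = 0.020800/0.337600 ≈ 0.0616

P(passing raccoon | barking, intruder) ≈ 0.0616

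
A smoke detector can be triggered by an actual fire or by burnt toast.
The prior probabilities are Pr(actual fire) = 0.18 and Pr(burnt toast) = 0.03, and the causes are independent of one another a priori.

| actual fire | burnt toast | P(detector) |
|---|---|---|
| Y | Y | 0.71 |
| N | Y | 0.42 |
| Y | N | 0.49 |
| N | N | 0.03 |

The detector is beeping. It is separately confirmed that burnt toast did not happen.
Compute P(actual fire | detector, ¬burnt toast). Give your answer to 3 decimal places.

P(actual fire | detector, ¬burnt toast) ≈ 0.782

Numerator (weight on configurations with actual fire): 0.49×0.18 = 0.088200
The normalizing constant is 0.03×0.82 + 0.49×0.18 = 0.112800
Posterior = 0.088200 / 0.112800 ≈ 0.782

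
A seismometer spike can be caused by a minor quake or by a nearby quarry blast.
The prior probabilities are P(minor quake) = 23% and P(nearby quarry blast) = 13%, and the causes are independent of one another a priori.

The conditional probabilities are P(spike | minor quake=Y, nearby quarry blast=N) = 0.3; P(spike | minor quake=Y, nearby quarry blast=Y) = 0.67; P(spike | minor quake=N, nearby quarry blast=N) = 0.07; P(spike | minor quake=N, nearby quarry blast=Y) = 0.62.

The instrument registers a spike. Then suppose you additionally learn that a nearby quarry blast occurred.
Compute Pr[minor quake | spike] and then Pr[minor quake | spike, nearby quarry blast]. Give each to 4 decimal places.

Pr[minor quake | spike] ≈ 0.4236; Pr[minor quake | spike, nearby quarry blast] ≈ 0.2440

P(spike) = 0.07×0.77×0.87 + 0.62×0.77×0.13 + 0.3×0.23×0.87 + 0.67×0.23×0.13 = 0.046893 + 0.062062 + 0.060030 + 0.020033 = 0.189018
Of this, 0.080063 comes from 0.060030 + 0.020033 (the minor quake=true cases).
So P(minor quake | spike) = 0.080063/0.189018 ≈ 0.4236.

Now condition on the additional information:
P(spike | nearby quarry blast) = 0.62*0.77 + 0.67*0.23 = 0.477400 + 0.154100 = 0.631500
Of this, 0.154100 comes from 0.67*0.23 (the minor quake=true cases).
P(minor quake | spike, nearby quarry blast) = 0.154100 / 0.631500 ≈ 0.2440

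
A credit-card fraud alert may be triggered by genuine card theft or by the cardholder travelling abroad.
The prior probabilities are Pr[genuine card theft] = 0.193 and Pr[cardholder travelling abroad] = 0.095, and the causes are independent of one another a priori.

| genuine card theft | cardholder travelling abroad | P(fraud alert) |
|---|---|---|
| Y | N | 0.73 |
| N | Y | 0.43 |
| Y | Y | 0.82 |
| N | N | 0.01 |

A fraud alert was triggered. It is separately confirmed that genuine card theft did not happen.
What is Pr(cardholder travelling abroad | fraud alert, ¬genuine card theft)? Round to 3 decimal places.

P(fraud alert | ¬genuine card theft) = 0.01·0.905 + 0.43·0.095 = 0.009050 + 0.040850 = 0.049900
The cardholder travelling abroad-present share is 0.43·0.095 = 0.040850.
Hence the posterior is 0.040850/0.049900 ≈ 0.819.

Pr(cardholder travelling abroad | fraud alert, ¬genuine card theft) ≈ 0.819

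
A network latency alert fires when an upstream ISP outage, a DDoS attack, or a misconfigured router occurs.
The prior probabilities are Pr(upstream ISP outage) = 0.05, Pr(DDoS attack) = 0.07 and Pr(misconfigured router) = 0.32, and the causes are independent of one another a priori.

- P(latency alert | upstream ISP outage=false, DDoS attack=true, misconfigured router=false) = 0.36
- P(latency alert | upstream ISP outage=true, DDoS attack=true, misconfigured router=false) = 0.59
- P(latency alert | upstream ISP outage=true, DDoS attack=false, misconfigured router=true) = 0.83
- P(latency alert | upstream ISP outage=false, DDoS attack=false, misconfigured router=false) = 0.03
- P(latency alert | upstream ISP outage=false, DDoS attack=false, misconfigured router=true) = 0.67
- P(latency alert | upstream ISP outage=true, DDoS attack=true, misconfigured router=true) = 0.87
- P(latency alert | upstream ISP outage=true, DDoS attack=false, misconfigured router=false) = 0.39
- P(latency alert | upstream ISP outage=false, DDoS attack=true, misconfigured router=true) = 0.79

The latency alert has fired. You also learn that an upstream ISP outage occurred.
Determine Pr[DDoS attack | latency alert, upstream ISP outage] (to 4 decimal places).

Pr[DDoS attack | latency alert, upstream ISP outage] ≈ 0.0879

By total probability over the 4 (DDoS attack, misconfigured router) configurations:
  P(latency alert | upstream ISP outage) = 0.39×0.93×0.68 + 0.83×0.93×0.32 + 0.59×0.07×0.68 + 0.87×0.07×0.32
        = 0.246636 + 0.247008 + 0.028084 + 0.019488 = 0.541216
The terms with DDoS attack present sum to 0.047572, so
  P(DDoS attack | latency alert, upstream ISP outage) = 0.047572 / 0.541216 ≈ 0.0879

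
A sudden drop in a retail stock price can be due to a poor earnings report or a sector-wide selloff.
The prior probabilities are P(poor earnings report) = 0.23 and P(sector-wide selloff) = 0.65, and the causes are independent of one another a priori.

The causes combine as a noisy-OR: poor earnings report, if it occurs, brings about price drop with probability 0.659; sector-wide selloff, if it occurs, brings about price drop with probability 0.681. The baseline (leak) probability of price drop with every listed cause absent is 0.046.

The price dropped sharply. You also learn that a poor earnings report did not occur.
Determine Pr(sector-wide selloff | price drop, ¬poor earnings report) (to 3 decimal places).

Under noisy-OR, P(price drop | causes) = 1 − (1−0.046)·∏(1−qᵢ) over the active causes.
Enumerate both values of sector-wide selloff and weight by the priors:
  P(price drop | ¬poor earnings report) = 0.046·0.35 + 0.695674·0.65
        = 0.016100 + 0.452188 = 0.468288
The terms with sector-wide selloff present sum to 0.452188, so
  P(sector-wide selloff | price drop, ¬poor earnings report) = 0.452188 / 0.468288 ≈ 0.966

Pr(sector-wide selloff | price drop, ¬poor earnings report) ≈ 0.966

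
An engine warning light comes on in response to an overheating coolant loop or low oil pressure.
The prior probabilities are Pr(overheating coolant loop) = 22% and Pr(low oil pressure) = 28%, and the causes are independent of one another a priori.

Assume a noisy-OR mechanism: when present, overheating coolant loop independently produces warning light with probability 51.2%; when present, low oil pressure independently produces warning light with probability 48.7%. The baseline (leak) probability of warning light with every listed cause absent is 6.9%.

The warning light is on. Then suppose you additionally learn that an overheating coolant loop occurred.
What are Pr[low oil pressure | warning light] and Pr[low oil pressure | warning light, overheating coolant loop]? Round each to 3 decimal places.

Pr[low oil pressure | warning light] ≈ 0.563; Pr[low oil pressure | warning light, overheating coolant loop] ≈ 0.353

Under noisy-OR, P(warning light | causes) = 1 − (1−0.069)·∏(1−qᵢ) over the active causes.
P(warning light) = 0.069×0.78×0.72 + 0.522397×0.78×0.28 + 0.545672×0.22×0.72 + 0.76693×0.22×0.28 = 0.038750 + 0.114092 + 0.086434 + 0.047243 = 0.286519
The low oil pressure-present share is 0.114092 + 0.047243 = 0.161335.
Hence the posterior is 0.161335/0.286519 ≈ 0.563.

Now also conditioning on overheating coolant loop=true:
Enumerate both values of low oil pressure and weight by the priors:
  P(warning light | overheating coolant loop) = 0.545672·0.72 + 0.76693·0.28
        = 0.392884 + 0.214740 = 0.607624
The terms with low oil pressure present sum to 0.214740, so
  P(low oil pressure | warning light, overheating coolant loop) = 0.214740 / 0.607624 ≈ 0.353
The drop from 0.563 to 0.353 is the explaining-away (discounting) effect.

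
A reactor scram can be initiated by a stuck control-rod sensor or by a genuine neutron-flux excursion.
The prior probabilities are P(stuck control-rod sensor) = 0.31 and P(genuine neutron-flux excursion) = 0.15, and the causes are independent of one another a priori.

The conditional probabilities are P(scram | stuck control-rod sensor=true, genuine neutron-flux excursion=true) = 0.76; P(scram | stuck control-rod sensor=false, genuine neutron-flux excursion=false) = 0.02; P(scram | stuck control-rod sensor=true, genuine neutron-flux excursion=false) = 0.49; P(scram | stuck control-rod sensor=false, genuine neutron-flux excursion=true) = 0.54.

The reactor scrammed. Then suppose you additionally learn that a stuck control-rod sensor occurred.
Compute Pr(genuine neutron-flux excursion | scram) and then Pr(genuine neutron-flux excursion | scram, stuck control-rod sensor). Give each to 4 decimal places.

Numerator (weight on configurations with genuine neutron-flux excursion): 0.055890 + 0.035340 = 0.091230
The normalizing constant is 0.02×0.69×0.85 + 0.54×0.69×0.15 + 0.49×0.31×0.85 + 0.76×0.31×0.15 = 0.232075
P(genuine neutron-flux excursion | scram) = 0.091230/0.232075 ≈ 0.3931

Now condition on the additional information:
Sum P(scram|·) weighted by the priors over both values of genuine neutron-flux excursion:
  P(scram | stuck control-rod sensor) = 0.49*0.85 + 0.76*0.15
        = 0.416500 + 0.114000 = 0.530500
The terms with genuine neutron-flux excursion present sum to 0.114000, so
  P(genuine neutron-flux excursion | scram, stuck control-rod sensor) = 0.114000 / 0.530500 ≈ 0.2149
Conditioning on stuck control-rod sensor lowers the posterior on genuine neutron-flux excursion: the classic explaining-away effect in a common-effect structure.

Pr(genuine neutron-flux excursion | scram) ≈ 0.3931; Pr(genuine neutron-flux excursion | scram, stuck control-rod sensor) ≈ 0.2149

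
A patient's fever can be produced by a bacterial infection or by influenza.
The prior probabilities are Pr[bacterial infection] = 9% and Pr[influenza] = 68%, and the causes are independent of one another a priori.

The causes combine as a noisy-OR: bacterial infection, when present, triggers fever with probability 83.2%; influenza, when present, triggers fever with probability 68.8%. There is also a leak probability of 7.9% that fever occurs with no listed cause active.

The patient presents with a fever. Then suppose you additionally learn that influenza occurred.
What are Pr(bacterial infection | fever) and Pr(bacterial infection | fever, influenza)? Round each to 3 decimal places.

Under noisy-OR, P(fever | causes) = 1 − (1−0.079)·∏(1−qᵢ) over the active causes.
P(fever) = 0.079*0.91*0.32 + 0.712648*0.91*0.68 + 0.845272*0.09*0.32 + 0.951725*0.09*0.68 = 0.023005 + 0.440987 + 0.024344 + 0.058246 = 0.546582
The bacterial infection-present share is 0.024344 + 0.058246 = 0.082590.
Hence the posterior is 0.082590/0.546582 ≈ 0.151.

Now also conditioning on influenza=true:
P(fever | influenza) = 0.712648×0.91 + 0.951725×0.09 = 0.648510 + 0.085655 = 0.734165
Restricting to configurations with bacterial infection present: 0.951725×0.09 = 0.085655.
P(bacterial infection | fever, influenza) = 0.085655 / 0.734165 ≈ 0.117
Conditioning on influenza lowers the posterior on bacterial infection: the classic explaining-away effect in a common-effect structure.

Pr(bacterial infection | fever) ≈ 0.151; Pr(bacterial infection | fever, influenza) ≈ 0.117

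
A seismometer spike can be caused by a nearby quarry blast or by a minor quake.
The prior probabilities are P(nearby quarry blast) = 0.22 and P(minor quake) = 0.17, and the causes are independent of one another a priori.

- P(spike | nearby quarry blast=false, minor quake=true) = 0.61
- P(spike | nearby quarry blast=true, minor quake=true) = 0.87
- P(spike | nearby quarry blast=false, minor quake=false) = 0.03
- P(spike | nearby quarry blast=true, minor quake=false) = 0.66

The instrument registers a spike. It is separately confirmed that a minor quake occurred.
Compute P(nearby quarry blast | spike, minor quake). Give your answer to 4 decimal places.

P(nearby quarry blast | spike, minor quake) ≈ 0.2869

P(spike | minor quake) = 0.61·0.78 + 0.87·0.22 = 0.475800 + 0.191400 = 0.667200
The nearby quarry blast-present share is 0.87·0.22 = 0.191400.
P(nearby quarry blast | spike, minor quake) = 0.191400 / 0.667200 ≈ 0.2869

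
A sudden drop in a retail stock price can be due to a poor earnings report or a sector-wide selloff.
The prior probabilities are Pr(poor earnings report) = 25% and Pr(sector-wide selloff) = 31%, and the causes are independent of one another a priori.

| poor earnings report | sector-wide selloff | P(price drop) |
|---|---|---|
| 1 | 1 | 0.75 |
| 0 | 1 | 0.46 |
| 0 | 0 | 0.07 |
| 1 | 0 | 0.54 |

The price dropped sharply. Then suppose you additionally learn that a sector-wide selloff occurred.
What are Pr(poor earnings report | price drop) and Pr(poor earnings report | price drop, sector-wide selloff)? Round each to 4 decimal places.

Pr(poor earnings report | price drop) ≈ 0.5138; Pr(poor earnings report | price drop, sector-wide selloff) ≈ 0.3521

P(price drop) = 0.07*0.75*0.69 + 0.46*0.75*0.31 + 0.54*0.25*0.69 + 0.75*0.25*0.31 = 0.036225 + 0.106950 + 0.093150 + 0.058125 = 0.294450
Of this, 0.151275 comes from 0.093150 + 0.058125 (the poor earnings report=true cases).
P(poor earnings report | price drop) = 0.151275 / 0.294450 ≈ 0.5138

With the extra evidence:
Numerator (weight on configurations with poor earnings report): 0.75·0.25 = 0.187500
Denominator P(price drop | sector-wide selloff): 0.46·0.75 + 0.75·0.25 = 0.532500
Posterior = 0.187500 / 0.532500 ≈ 0.3521
— sector-wide selloff explains away the evidence for poor earnings report.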